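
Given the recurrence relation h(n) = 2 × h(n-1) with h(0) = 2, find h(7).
Computing step by step:
h(0) = 2
h(1) = 2 × 2 = 4
h(2) = 2 × 4 = 8
h(3) = 2 × 8 = 16
h(4) = 2 × 16 = 32
h(5) = 2 × 32 = 64
h(6) = 2 × 64 = 128
h(7) = 2 × 128 = 256

256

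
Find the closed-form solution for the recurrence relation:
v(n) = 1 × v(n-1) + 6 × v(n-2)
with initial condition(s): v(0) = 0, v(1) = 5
Recurrence: v(n) = 1 × v(n-1) + 6 × v(n-2), initial: v(0) = 0, v(1) = 5.
Characteristic equation: r² - 1r - 6 = 0, which factors as (r - 3)(r + 2) = 0, so r = 3, -2. General solution v(n) = A·3ⁿ + B·(-2)ⁿ. From v(0) = 0: A + B = 0. From v(1) = 5: 3A - 2B = 5. Solving gives A = 1, B = -1.

v(n) = 3ⁿ - (-2)ⁿ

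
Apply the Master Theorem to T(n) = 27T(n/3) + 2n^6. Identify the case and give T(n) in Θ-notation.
Master Theorem template: T(n) = a·T(n/b) + f(n).
Here: a=27, b=3, f(n)=2n^6
Compute log_b(a) = log_3(27) = 3.
f(n) = 2n^6 = Ω(n^(3+ε)) with ε = 3, and the regularity condition holds (a·f(n/b) = (a/b^6)·f(n) with a/b^6 = 3^-3 < 1). Case 3: T(n) = Θ(f(n)) = Θ(n^6).

Case 3: T(n) = Θ(n^6)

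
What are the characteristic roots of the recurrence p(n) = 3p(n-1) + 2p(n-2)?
Substitute p(n) = rⁿ and divide through by rⁿ⁻²: r² - 3r - 2 = 0
Discriminant: 3² + 4·2 = 17, not a perfect square, so by the quadratic formula r = (3 ± √17)/2.
General solution: p(n) = A·r₁ⁿ + B·r₂ⁿ where r₁,r₂ = (3 ± √17)/2

Characteristic: r² - 3r - 2 = 0, Roots: r = (3 ± √17)/2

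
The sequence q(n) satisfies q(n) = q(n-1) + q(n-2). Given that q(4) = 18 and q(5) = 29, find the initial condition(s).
Work backwards using q(k) = q(k+2) - q(k+1):
q(3) = q(5) - q(4) = 29 - 18 = 11
q(2) = q(4) - q(3) = 18 - 11 = 7
q(1) = q(3) - q(2) = 11 - 7 = 4
q(0) = q(2) - q(1) = 7 - 4 = 3

q(0) = 3, q(1) = 4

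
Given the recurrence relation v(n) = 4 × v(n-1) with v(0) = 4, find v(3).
Computing step by step:
v(0) = 4
v(1) = 4 × 4 = 16
v(2) = 4 × 16 = 64
v(3) = 4 × 64 = 256

256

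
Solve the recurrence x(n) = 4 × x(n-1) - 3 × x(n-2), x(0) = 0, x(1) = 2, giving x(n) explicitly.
Recurrence: x(n) = 4 × x(n-1) - 3 × x(n-2), initial: x(0) = 0, x(1) = 2.
Characteristic equation: r² - 4r + 3 = 0, which factors as (r - 3)(r - 1) = 0, so r = 3, 1. General solution x(n) = A·3ⁿ + B·1ⁿ. From x(0) = 0: A + B = 0. From x(1) = 2: 3A + 1B = 2. Solving gives A = 1, B = -1.

x(n) = 3ⁿ - 1ⁿ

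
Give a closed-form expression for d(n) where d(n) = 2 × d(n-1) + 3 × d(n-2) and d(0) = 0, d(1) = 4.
Recurrence: d(n) = 2 × d(n-1) + 3 × d(n-2), initial: d(0) = 0, d(1) = 4.
Characteristic equation: r² - 2r - 3 = 0, which factors as (r - 3)(r + 1) = 0, so r = 3, -1. General solution d(n) = A·3ⁿ + B·(-1)ⁿ. From d(0) = 0: A + B = 0. From d(1) = 4: 3A - 1B = 4. Solving gives A = 1, B = -1.

d(n) = 3ⁿ - (-1)ⁿ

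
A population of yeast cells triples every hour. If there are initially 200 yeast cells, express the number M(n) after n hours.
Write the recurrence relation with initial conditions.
Each hour multiplies the count by 3, so the count after n hours depends only on the count after n-1 hours: M(n) = 3 × M(n-1). The starting count gives M(0) = 200.
Unrolling n times gives the closed form M(n) = 200 × 3ⁿ.

M(n) = 3 × M(n-1), M(0) = 200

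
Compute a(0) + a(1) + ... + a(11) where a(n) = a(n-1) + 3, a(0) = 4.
Computing the sequence terms: 4, 7, 10, 13, 16, 19, 22, 25, 28, 31, 34, 37
Adding these values together:

246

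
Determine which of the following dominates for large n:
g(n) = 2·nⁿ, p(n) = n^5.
Comparing growth rates:
Growth-rate hierarchy: log n ≺ any polynomial ≺ any exponential cⁿ (c>1) ≺ n! ≺ nⁿ.
super-exponential nⁿ dominates polynomial degree 5 asymptotically.

g(n) grows faster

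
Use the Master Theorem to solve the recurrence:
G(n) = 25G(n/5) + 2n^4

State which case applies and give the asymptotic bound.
Master Theorem template: G(n) = a·G(n/b) + f(n).
Here: a=25, b=5, f(n)=2n^4
Compute log_b(a) = log_5(25) = 2.
f(n) = 2n^4 = Ω(n^(2+ε)) with ε = 2, and the regularity condition holds (a·f(n/b) = (a/b^4)·f(n) with a/b^4 = 5^-2 < 1). Case 3: G(n) = Θ(f(n)) = Θ(n^4).

Case 3: G(n) = Θ(n^4)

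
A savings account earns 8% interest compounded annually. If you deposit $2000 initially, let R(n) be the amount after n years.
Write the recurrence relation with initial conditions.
Each year the balance grows by 8%, i.e. is multiplied by 1 + 8/100 = 1.08, so R(n) = 1.08 × R(n-1). The initial deposit gives R(0) = 2000.
Unrolling gives the closed form R(n) = 2000 × (1.08)ⁿ.

R(n) = 1.08 × R(n-1), R(0) = 2000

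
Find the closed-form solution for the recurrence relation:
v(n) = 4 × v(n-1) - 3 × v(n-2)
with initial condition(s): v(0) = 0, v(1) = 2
Recurrence: v(n) = 4 × v(n-1) - 3 × v(n-2), initial: v(0) = 0, v(1) = 2.
Characteristic equation: r² - 4r + 3 = 0, which factors as (r - 3)(r - 1) = 0, so r = 3, 1. General solution v(n) = A·3ⁿ + B·1ⁿ. From v(0) = 0: A + B = 0. From v(1) = 2: 3A + 1B = 2. Solving gives A = 1, B = -1.

v(n) = 3ⁿ - 1ⁿ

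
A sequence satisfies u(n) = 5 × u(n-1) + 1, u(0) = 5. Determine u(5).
Computing step by step:
u(0) = 5
u(1) = 5 × 5 + 1 = 26
u(2) = 5 × 26 + 1 = 131
u(3) = 5 × 131 + 1 = 656
u(4) = 5 × 656 + 1 = 3281
u(5) = 5 × 3281 + 1 = 16406

16406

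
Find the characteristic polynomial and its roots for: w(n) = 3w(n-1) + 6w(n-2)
Substitute w(n) = rⁿ and divide through by rⁿ⁻²: r² - 3r - 6 = 0
Discriminant: 3² + 4·6 = 33, not a perfect square, so by the quadratic formula r = (3 ± √33)/2.
General solution: w(n) = A·r₁ⁿ + B·r₂ⁿ where r₁,r₂ = (3 ± √33)/2

Characteristic: r² - 3r - 6 = 0, Roots: r = (3 ± √33)/2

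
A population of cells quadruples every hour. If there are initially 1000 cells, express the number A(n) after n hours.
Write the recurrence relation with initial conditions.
Each hour multiplies the count by 4, so the count after n hours depends only on the count after n-1 hours: A(n) = 4 × A(n-1). The starting count gives A(0) = 1000.
Unrolling n times gives the closed form A(n) = 1000 × 4ⁿ.

A(n) = 4 × A(n-1), A(0) = 1000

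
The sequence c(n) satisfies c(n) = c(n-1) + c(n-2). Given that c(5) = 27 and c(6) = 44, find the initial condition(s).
Work backwards using c(k) = c(k+2) - c(k+1):
c(4) = c(6) - c(5) = 44 - 27 = 17
c(3) = c(5) - c(4) = 27 - 17 = 10
c(2) = c(4) - c(3) = 17 - 10 = 7
c(1) = c(3) - c(2) = 10 - 7 = 3
c(0) = c(2) - c(1) = 7 - 3 = 4

c(0) = 4, c(1) = 3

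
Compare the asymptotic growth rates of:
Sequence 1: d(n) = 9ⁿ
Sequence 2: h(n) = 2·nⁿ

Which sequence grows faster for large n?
Comparing growth rates:
Growth-rate hierarchy: log n ≺ any polynomial ≺ any exponential cⁿ (c>1) ≺ n! ≺ nⁿ.
super-exponential nⁿ dominates exponential base 9 asymptotically.

h(n) grows faster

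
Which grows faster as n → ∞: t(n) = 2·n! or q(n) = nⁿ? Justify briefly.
Comparing growth rates:
Growth-rate hierarchy: log n ≺ any polynomial ≺ any exponential cⁿ (c>1) ≺ n! ≺ nⁿ.
super-exponential nⁿ dominates factorial asymptotically.

q(n) grows faster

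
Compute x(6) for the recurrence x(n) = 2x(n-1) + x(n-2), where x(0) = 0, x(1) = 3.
Computing the sequence terms:
0, 3, 6, 15, 36, 87, 210

210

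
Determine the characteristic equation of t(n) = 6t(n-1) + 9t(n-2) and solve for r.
Substitute t(n) = rⁿ and divide through by rⁿ⁻²: r² - 6r - 9 = 0
Discriminant: 6² + 4·9 = 72, not a perfect square, so by the quadratic formula r = (6 ± √72)/2.
General solution: t(n) = A·r₁ⁿ + B·r₂ⁿ where r₁,r₂ = (6 ± √72)/2

Characteristic: r² - 6r - 9 = 0, Roots: r = (6 ± √72)/2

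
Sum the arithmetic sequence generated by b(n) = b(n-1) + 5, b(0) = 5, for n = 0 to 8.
Computing the sequence terms: 5, 10, 15, 20, 25, 30, 35, 40, 45
Adding these values together:

225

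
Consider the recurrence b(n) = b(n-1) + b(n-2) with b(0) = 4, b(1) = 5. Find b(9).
Computing the sequence terms:
4, 5, 9, 14, 23, 37, 60, 97, 157, 254

254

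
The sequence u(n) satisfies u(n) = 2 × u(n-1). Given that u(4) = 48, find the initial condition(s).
In general u(n) = 2ⁿ · u(0). At n = 4: u(0) = u(4) / 2^4 = 48 / 16 = 3.

u(0) = 3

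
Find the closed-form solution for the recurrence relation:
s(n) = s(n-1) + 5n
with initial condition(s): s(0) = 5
Recurrence: s(n) = s(n-1) + 5n, initial: s(0) = 5.
Telescoping: s(n) = s(0) + 5·Σᵢ₌₁ⁿ i = 5 + 5·n(n+1)/2.

s(n) = 5·n(n+1)/2 + 5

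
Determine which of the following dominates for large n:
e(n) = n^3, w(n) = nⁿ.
Comparing growth rates:
Growth-rate hierarchy: log n ≺ any polynomial ≺ any exponential cⁿ (c>1) ≺ n! ≺ nⁿ.
super-exponential nⁿ dominates polynomial degree 3 asymptotically.

w(n) grows faster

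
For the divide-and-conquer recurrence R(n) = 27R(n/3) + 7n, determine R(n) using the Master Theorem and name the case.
Master Theorem template: R(n) = a·R(n/b) + f(n).
Here: a=27, b=3, f(n)=7n
Compute log_b(a) = log_3(27) = 3.
f(n) = 7n = O(n^(3-ε)) with ε = 2. Case 1: R(n) = Θ(n^log_b(a)) = Θ(n^3).

Case 1: R(n) = Θ(n^3)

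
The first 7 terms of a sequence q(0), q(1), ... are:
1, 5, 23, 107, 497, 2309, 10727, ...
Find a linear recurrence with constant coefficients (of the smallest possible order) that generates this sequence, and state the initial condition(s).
Look for the lowest-order linear relation among consecutive terms.
Observation: q(n) - 4·q(n-1) - (3)·q(n-2) = 0 holds for the shown terms, and no order-1 relation q(n) = α·q(n-1) + β fits.
Check at n=3: 4·23 + (3)·5 = 107. ✓

q(n) = 4q(n-1) + 3q(n-2), q(0) = 1, q(1) = 5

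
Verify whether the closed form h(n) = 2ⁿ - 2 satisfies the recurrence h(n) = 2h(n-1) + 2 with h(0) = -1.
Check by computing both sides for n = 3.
From the recurrence with h(0) = -1:
  h(0) = -1, h(1) = 0, h(2) = 2, h(3) = 6
  so the recurrence gives h(3) = 6.
From the proposed closed form h(n) = 2ⁿ - 2:
  h(3) = 6.
Both sides give 6 at n = 3, and the initial condition(s) match, so the closed form is consistent.

Yes, the closed form is correct.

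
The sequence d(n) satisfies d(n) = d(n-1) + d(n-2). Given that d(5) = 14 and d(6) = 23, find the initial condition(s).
Work backwards using d(k) = d(k+2) - d(k+1):
d(4) = d(6) - d(5) = 23 - 14 = 9
d(3) = d(5) - d(4) = 14 - 9 = 5
d(2) = d(4) - d(3) = 9 - 5 = 4
d(1) = d(3) - d(2) = 5 - 4 = 1
d(0) = d(2) - d(1) = 4 - 1 = 3

d(0) = 3, d(1) = 1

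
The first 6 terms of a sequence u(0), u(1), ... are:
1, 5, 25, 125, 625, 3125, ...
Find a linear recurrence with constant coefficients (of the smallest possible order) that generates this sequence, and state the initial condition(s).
Look for the lowest-order linear relation among consecutive terms.
Observation: each term is 5× the previous.
Check at n=2: 5·5 = 25. ✓

u(n) = 5 × u(n-1), u(0) = 1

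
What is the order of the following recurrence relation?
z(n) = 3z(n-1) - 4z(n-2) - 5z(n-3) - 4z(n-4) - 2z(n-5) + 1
The order is the largest lag k for which z(n-k) appears. Here the deepest term is z(n-5) (the 1 term is non-homogeneous and does not affect the order), so the order is 5.

Order 5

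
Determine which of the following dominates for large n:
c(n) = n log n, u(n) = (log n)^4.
Comparing growth rates:
Growth-rate hierarchy: log n ≺ any polynomial ≺ any exponential cⁿ (c>1) ≺ n! ≺ nⁿ.
polynomial degree 1 (with log factor) dominates polylogarithmic (log n)^4 asymptotically.

c(n) grows faster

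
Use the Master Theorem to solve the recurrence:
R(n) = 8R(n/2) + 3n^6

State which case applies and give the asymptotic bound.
Master Theorem template: R(n) = a·R(n/b) + f(n).
Here: a=8, b=2, f(n)=3n^6
Compute log_b(a) = log_2(8) = 3.
f(n) = 3n^6 = Ω(n^(3+ε)) with ε = 3, and the regularity condition holds (a·f(n/b) = (a/b^6)·f(n) with a/b^6 = 2^-3 < 1). Case 3: R(n) = Θ(f(n)) = Θ(n^6).

Case 3: R(n) = Θ(n^6)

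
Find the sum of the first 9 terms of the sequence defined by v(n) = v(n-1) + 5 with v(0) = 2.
Computing the sequence terms: 2, 7, 12, 17, 22, 27, 32, 37, 42
Adding these values together:

198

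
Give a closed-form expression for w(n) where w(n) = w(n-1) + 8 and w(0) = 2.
Recurrence: w(n) = w(n-1) + 8, initial: w(0) = 2.
Each step adds 8, so w(n) = w(0) + 8n = 8n + 2.

w(n) = 8n + 2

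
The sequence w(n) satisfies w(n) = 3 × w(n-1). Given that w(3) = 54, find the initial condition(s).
In general w(n) = 3ⁿ · w(0). At n = 3: w(0) = w(3) / 3^3 = 54 / 27 = 2.

w(0) = 2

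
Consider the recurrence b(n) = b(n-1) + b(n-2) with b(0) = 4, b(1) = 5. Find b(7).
Computing the sequence terms:
4, 5, 9, 14, 23, 37, 60, 97

97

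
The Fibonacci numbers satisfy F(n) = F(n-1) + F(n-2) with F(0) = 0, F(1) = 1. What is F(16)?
Computing the sequence terms:
0, 1, 1, 2, 3, 5, 8, 13, 21, 34, 55, 89, 144, 233, 377, 610, 987

987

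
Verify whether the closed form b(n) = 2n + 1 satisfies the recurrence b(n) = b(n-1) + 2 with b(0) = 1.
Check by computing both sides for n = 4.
From the recurrence with b(0) = 1:
  b(0) = 1, b(1) = 3, b(2) = 5, b(3) = 7, b(4) = 9
  so the recurrence gives b(4) = 9.
From the proposed closed form b(n) = 2n + 1:
  b(4) = 9.
Both sides give 9 at n = 4, and the initial condition(s) match, so the closed form is consistent.

Yes, the closed form is correct.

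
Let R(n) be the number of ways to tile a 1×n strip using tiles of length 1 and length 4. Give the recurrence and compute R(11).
Condition on the last tile: it has length 1 (leaving a 1×(n-1) strip) or length 4 (leaving a 1×(n-4) strip), so R(n) = R(n-1) + R(n-4) (order-4 linear recurrence).
For 0 ≤ i < 4 only unit tiles fit, so R(i) = 1.
Iterating the recurrence: R(4) = 2, R(5) = 3, R(6) = 4, R(7) = 5, R(8) = 7, R(9) = 10, R(10) = 14, R(11) = 19.

R(n) = R(n-1) + R(n-4), with R(i) = 1 for 0 ≤ i < 4; R(11) = 19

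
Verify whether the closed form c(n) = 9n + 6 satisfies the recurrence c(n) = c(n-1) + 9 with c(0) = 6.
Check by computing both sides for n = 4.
From the recurrence with c(0) = 6:
  c(0) = 6, c(1) = 15, c(2) = 24, c(3) = 33, c(4) = 42
  so the recurrence gives c(4) = 42.
From the proposed closed form c(n) = 9n + 6:
  c(4) = 42.
Both sides give 42 at n = 4, and the initial condition(s) match, so the closed form is consistent.

Yes, the closed form is correct.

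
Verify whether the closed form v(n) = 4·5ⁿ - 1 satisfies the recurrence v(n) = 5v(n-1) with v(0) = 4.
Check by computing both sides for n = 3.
From the recurrence with v(0) = 4:
  v(0) = 4, v(1) = 20, v(2) = 100, v(3) = 500
  so the recurrence gives v(3) = 500.
From the proposed closed form v(n) = 4·5ⁿ - 1:
  v(3) = 499.
The recurrence gives 500 but the closed form gives 499, so the closed form does not satisfy the recurrence.

No, the closed form is incorrect.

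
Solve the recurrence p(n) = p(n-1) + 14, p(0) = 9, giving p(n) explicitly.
Recurrence: p(n) = p(n-1) + 14, initial: p(0) = 9.
Each step adds 14, so p(n) = p(0) + 14n = 14n + 9.

p(n) = 14n + 9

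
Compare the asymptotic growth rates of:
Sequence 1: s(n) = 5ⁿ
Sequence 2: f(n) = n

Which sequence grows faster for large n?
Comparing growth rates:
Growth-rate hierarchy: log n ≺ any polynomial ≺ any exponential cⁿ (c>1) ≺ n! ≺ nⁿ.
exponential base 5 dominates polynomial degree 1 asymptotically.

s(n) grows faster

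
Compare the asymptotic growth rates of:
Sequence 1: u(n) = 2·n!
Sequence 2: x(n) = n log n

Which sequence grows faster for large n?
Comparing growth rates:
Growth-rate hierarchy: log n ≺ any polynomial ≺ any exponential cⁿ (c>1) ≺ n! ≺ nⁿ.
factorial dominates polynomial degree 1 (with log factor) asymptotically.

u(n) grows faster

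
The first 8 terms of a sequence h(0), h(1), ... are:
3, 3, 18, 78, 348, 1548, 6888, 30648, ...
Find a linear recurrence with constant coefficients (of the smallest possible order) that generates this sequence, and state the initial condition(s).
Look for the lowest-order linear relation among consecutive terms.
Observation: h(n) - 4·h(n-1) - (2)·h(n-2) = 0 holds for the shown terms, and no order-1 relation h(n) = α·h(n-1) + β fits.
Check at n=3: 4·18 + (2)·3 = 78. ✓

h(n) = 4h(n-1) + 2h(n-2), h(0) = 3, h(1) = 3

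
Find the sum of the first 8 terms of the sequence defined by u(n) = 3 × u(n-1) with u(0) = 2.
Computing the sequence terms: 2, 6, 18, 54, 162, 486, 1458, 4374
Adding these values together:

6560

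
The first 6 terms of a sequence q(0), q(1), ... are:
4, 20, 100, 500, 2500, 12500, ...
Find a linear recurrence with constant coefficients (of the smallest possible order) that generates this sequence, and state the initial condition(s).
Look for the lowest-order linear relation among consecutive terms.
Observation: each term is 5× the previous.
Check at n=2: 5·20 = 100. ✓

q(n) = 5 × q(n-1), q(0) = 4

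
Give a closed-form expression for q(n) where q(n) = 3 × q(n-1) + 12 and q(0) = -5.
Recurrence: q(n) = 3 × q(n-1) + 12, initial: q(0) = -5.
Try q(n) = A·3ⁿ + C. Substituting: A·3ⁿ + C = 3(A·3ⁿ⁻¹ + C) + 12 = A·3ⁿ + 3C + 12, so C = 3C + 12, giving C = -6. Then q(0) = A - 6 = -5 gives A = 1.

q(n) = 3ⁿ - 6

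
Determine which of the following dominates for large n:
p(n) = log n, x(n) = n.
Comparing growth rates:
Growth-rate hierarchy: log n ≺ any polynomial ≺ any exponential cⁿ (c>1) ≺ n! ≺ nⁿ.
polynomial degree 1 dominates logarithmic asymptotically.

x(n) grows faster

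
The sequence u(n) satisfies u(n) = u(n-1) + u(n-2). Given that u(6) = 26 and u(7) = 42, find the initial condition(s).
Work backwards using u(k) = u(k+2) - u(k+1):
u(5) = u(7) - u(6) = 42 - 26 = 16
u(4) = u(6) - u(5) = 26 - 16 = 10
u(3) = u(5) - u(4) = 16 - 10 = 6
u(2) = u(4) - u(3) = 10 - 6 = 4
u(1) = u(3) - u(2) = 6 - 4 = 2
u(0) = u(2) - u(1) = 4 - 2 = 2

u(0) = 2, u(1) = 2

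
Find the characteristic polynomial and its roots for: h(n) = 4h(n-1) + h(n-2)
Substitute h(n) = rⁿ and divide through by rⁿ⁻²: r² - 4r - 1 = 0
Discriminant: 4² + 4·1 = 20, not a perfect square, so by the quadratic formula r = (4 ± √20)/2.
General solution: h(n) = A·r₁ⁿ + B·r₂ⁿ where r₁,r₂ = (4 ± √20)/2

Characteristic: r² - 4r - 1 = 0, Roots: r = (4 ± √20)/2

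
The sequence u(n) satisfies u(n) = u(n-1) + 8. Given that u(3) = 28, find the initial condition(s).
u(3) = u(0) + 3·8, so u(0) = 28 - 24 = 4.

u(0) = 4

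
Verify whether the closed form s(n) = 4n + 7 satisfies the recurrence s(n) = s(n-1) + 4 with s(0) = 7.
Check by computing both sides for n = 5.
From the recurrence with s(0) = 7:
  s(0) = 7, s(1) = 11, s(2) = 15, s(3) = 19, s(4) = 23, s(5) = 27
  so the recurrence gives s(5) = 27.
From the proposed closed form s(n) = 4n + 7:
  s(5) = 27.
Both sides give 27 at n = 5, and the initial condition(s) match, so the closed form is consistent.

Yes, the closed form is correct.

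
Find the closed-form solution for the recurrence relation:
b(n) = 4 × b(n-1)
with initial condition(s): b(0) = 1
Recurrence: b(n) = 4 × b(n-1), initial: b(0) = 1.
Each term is 4 times the previous, so this is geometric with ratio 4. After n steps: b(n) = b(0)·4ⁿ = 4ⁿ.

b(n) = 4ⁿ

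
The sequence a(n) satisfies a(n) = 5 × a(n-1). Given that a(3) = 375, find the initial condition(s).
In general a(n) = 5ⁿ · a(0). At n = 3: a(0) = a(3) / 5^3 = 375 / 125 = 3.

a(0) = 3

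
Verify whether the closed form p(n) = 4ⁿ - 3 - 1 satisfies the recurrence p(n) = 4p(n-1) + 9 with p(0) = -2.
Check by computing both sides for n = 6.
From the recurrence with p(0) = -2:
  p(0) = -2, p(1) = 1, p(2) = 13, p(3) = 61, p(4) = 253, p(5) = 1021, p(6) = 4093
  so the recurrence gives p(6) = 4093.
From the proposed closed form p(n) = 4ⁿ - 3 - 1:
  p(6) = 4092.
The recurrence gives 4093 but the closed form gives 4092, so the closed form does not satisfy the recurrence.

No, the closed form is incorrect.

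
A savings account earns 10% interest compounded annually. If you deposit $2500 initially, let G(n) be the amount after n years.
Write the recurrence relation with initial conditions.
Each year the balance grows by 10%, i.e. is multiplied by 1 + 10/100 = 1.1, so G(n) = 1.1 × G(n-1). The initial deposit gives G(0) = 2500.
Unrolling gives the closed form G(n) = 2500 × (1.1)ⁿ.

G(n) = 1.1 × G(n-1), G(0) = 2500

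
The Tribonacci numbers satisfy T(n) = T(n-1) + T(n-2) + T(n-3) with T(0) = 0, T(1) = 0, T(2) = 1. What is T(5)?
Computing the sequence terms:
0, 0, 1, 1, 2, 4

4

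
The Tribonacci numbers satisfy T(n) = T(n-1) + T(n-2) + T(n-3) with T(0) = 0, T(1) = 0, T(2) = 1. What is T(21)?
Computing the sequence terms:
0, 0, 1, 1, 2, 4, 7, 13, 24, 44, 81, 149, 274, 504, 927, 1705, 3136, 5768, 10609, 19513, 35890, 66012

66012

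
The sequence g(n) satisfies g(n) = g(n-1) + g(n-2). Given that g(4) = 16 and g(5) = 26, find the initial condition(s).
Work backwards using g(k) = g(k+2) - g(k+1):
g(3) = g(5) - g(4) = 26 - 16 = 10
g(2) = g(4) - g(3) = 16 - 10 = 6
g(1) = g(3) - g(2) = 10 - 6 = 4
g(0) = g(2) - g(1) = 6 - 4 = 2

g(0) = 2, g(1) = 4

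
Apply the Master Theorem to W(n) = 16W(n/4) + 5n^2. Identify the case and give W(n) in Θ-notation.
Master Theorem template: W(n) = a·W(n/b) + f(n).
Here: a=16, b=4, f(n)=5n^2
Compute log_b(a) = log_4(16) = 2.
f(n) = 5n^2 = Θ(n^2). Case 2: W(n) = Θ(n^2 log n).

Case 2: W(n) = Θ(n^2 log n)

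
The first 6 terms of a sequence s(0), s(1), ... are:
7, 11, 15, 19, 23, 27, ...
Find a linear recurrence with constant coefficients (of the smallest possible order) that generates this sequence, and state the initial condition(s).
Look for the lowest-order linear relation among consecutive terms.
Observation: consecutive differences are constant (= 4).
Check at n=2: 1·11 + 4 = 15. ✓

s(n) = s(n-1) + 4, s(0) = 7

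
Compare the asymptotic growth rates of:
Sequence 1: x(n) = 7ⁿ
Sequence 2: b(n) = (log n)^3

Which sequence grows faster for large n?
Comparing growth rates:
Growth-rate hierarchy: log n ≺ any polynomial ≺ any exponential cⁿ (c>1) ≺ n! ≺ nⁿ.
exponential base 7 dominates polylogarithmic (log n)^3 asymptotically.

x(n) grows faster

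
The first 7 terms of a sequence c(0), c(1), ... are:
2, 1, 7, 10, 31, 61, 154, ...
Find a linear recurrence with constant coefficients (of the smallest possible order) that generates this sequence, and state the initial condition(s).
Look for the lowest-order linear relation among consecutive terms.
Observation: c(n) - 1·c(n-1) - (3)·c(n-2) = 0 holds for the shown terms, and no order-1 relation c(n) = α·c(n-1) + β fits.
Check at n=3: 1·7 + (3)·1 = 10. ✓

c(n) = c(n-1) + 3c(n-2), c(0) = 2, c(1) = 1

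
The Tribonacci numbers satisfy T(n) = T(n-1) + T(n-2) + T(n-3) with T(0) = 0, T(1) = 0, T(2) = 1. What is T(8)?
Computing the sequence terms:
0, 0, 1, 1, 2, 4, 7, 13, 24

24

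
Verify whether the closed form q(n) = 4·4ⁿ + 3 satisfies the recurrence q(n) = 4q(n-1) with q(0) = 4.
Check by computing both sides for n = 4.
From the recurrence with q(0) = 4:
  q(0) = 4, q(1) = 16, q(2) = 64, q(3) = 256, q(4) = 1024
  so the recurrence gives q(4) = 1024.
From the proposed closed form q(n) = 4·4ⁿ + 3:
  q(4) = 1027.
The recurrence gives 1024 but the closed form gives 1027, so the closed form does not satisfy the recurrence.

No, the closed form is incorrect.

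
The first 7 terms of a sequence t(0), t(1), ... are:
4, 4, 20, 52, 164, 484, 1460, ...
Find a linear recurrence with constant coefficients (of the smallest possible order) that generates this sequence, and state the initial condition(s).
Look for the lowest-order linear relation among consecutive terms.
Observation: t(n) - 2·t(n-1) - (3)·t(n-2) = 0 holds for the shown terms, and no order-1 relation t(n) = α·t(n-1) + β fits.
Check at n=3: 2·20 + (3)·4 = 52. ✓

t(n) = 2t(n-1) + 3t(n-2), t(0) = 4, t(1) = 4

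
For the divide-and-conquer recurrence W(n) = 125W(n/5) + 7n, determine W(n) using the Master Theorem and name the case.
Master Theorem template: W(n) = a·W(n/b) + f(n).
Here: a=125, b=5, f(n)=7n
Compute log_b(a) = log_5(125) = 3.
f(n) = 7n = O(n^(3-ε)) with ε = 2. Case 1: W(n) = Θ(n^log_b(a)) = Θ(n^3).

Case 1: W(n) = Θ(n^3)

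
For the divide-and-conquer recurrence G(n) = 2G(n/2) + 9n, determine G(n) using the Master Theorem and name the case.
Master Theorem template: G(n) = a·G(n/b) + f(n).
Here: a=2, b=2, f(n)=9n
Compute log_b(a) = log_2(2) = 1.
f(n) = 9n = Θ(n). Case 2: G(n) = Θ(n log n).

Case 2: G(n) = Θ(n log n)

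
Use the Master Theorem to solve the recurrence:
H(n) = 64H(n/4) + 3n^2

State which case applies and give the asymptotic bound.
Master Theorem template: H(n) = a·H(n/b) + f(n).
Here: a=64, b=4, f(n)=3n^2
Compute log_b(a) = log_4(64) = 3.
f(n) = 3n^2 = O(n^(3-ε)) with ε = 1. Case 1: H(n) = Θ(n^log_b(a)) = Θ(n^3).

Case 1: H(n) = Θ(n^3)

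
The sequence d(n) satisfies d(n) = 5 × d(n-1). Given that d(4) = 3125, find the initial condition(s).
In general d(n) = 5ⁿ · d(0). At n = 4: d(0) = d(4) / 5^4 = 3125 / 625 = 5.

d(0) = 5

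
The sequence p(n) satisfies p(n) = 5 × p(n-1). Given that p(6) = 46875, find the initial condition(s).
In general p(n) = 5ⁿ · p(0). At n = 6: p(0) = p(6) / 5^6 = 46875 / 15625 = 3.

p(0) = 3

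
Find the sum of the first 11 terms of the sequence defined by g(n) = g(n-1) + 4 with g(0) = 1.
Computing the sequence terms: 1, 5, 9, 13, 17, 21, 25, 29, 33, 37, 41
Adding these values together:

231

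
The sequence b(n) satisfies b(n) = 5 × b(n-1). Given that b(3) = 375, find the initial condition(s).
In general b(n) = 5ⁿ · b(0). At n = 3: b(0) = b(3) / 5^3 = 375 / 125 = 3.

b(0) = 3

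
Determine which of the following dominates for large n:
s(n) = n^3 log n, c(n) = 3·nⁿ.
Comparing growth rates:
Growth-rate hierarchy: log n ≺ any polynomial ≺ any exponential cⁿ (c>1) ≺ n! ≺ nⁿ.
super-exponential nⁿ dominates polynomial degree 3 (with log factor) asymptotically.

c(n) grows faster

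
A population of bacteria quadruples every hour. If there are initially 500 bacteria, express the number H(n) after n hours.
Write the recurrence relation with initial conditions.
Each hour multiplies the count by 4, so the count after n hours depends only on the count after n-1 hours: H(n) = 4 × H(n-1). The starting count gives H(0) = 500.
Unrolling n times gives the closed form H(n) = 500 × 4ⁿ.

H(n) = 4 × H(n-1), H(0) = 500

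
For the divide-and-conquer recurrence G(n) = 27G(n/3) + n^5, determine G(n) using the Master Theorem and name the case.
Master Theorem template: G(n) = a·G(n/b) + f(n).
Here: a=27, b=3, f(n)=n^5
Compute log_b(a) = log_3(27) = 3.
f(n) = n^5 = Ω(n^(3+ε)) with ε = 2, and the regularity condition holds (a·f(n/b) = (a/b^5)·f(n) with a/b^5 = 3^-2 < 1). Case 3: G(n) = Θ(f(n)) = Θ(n^5).

Case 3: G(n) = Θ(n^5)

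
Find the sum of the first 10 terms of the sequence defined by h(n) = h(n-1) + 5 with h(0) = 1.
Computing the sequence terms: 1, 6, 11, 16, 21, 26, 31, 36, 41, 46
Adding these values together:

235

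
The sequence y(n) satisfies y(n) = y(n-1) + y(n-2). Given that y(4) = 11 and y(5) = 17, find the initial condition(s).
Work backwards using y(k) = y(k+2) - y(k+1):
y(3) = y(5) - y(4) = 17 - 11 = 6
y(2) = y(4) - y(3) = 11 - 6 = 5
y(1) = y(3) - y(2) = 6 - 5 = 1
y(0) = y(2) - y(1) = 5 - 1 = 4

y(0) = 4, y(1) = 1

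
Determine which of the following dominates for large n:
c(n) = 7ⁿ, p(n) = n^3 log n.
Comparing growth rates:
Growth-rate hierarchy: log n ≺ any polynomial ≺ any exponential cⁿ (c>1) ≺ n! ≺ nⁿ.
exponential base 7 dominates polynomial degree 3 (with log factor) asymptotically.

c(n) grows faster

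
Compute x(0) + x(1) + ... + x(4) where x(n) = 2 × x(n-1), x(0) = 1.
Computing the sequence terms: 1, 2, 4, 8, 16
Adding these values together:

31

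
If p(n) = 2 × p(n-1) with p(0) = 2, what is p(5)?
Computing step by step:
p(0) = 2
p(1) = 2 × 2 = 4
p(2) = 2 × 4 = 8
p(3) = 2 × 8 = 16
p(4) = 2 × 16 = 32
p(5) = 2 × 32 = 64

64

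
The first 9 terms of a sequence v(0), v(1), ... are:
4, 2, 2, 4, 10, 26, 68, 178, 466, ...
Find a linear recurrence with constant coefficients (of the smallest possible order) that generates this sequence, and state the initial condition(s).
Look for the lowest-order linear relation among consecutive terms.
Observation: v(n) - 3·v(n-1) - (-1)·v(n-2) = 0 holds for the shown terms, and no order-1 relation v(n) = α·v(n-1) + β fits.
Check at n=3: 3·2 + (-1)·2 = 4. ✓

v(n) = 3v(n-1) - v(n-2), v(0) = 4, v(1) = 2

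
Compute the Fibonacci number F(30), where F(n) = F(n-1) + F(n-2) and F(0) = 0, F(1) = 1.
Computing the sequence terms:
0, 1, 1, 2, 3, 5, 8, 13, 21, 34, 55, 89, 144, 233, 377, 610, 987, 1597, 2584, 4181, 6765, 10946, 17711, 28657, 46368, 75025, 121393, 196418, 317811, 514229, 832040

832040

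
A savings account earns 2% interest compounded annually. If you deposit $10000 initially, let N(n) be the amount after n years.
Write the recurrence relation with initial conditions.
Each year the balance grows by 2%, i.e. is multiplied by 1 + 2/100 = 1.02, so N(n) = 1.02 × N(n-1). The initial deposit gives N(0) = 10000.
Unrolling gives the closed form N(n) = 10000 × (1.02)ⁿ.

N(n) = 1.02 × N(n-1), N(0) = 10000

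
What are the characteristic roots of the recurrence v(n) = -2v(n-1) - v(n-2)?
Substitute v(n) = rⁿ and divide through by rⁿ⁻²: r² + 2r + 1 = 0
Factor: (r + 1)² = 0, so r = -1 (double root).
General solution: v(n) = (A + Bn)·(-1)ⁿ

Characteristic: r² + 2r + 1 = 0, Roots: r = -1 (double root)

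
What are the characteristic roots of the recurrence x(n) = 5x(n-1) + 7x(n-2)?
Substitute x(n) = rⁿ and divide through by rⁿ⁻²: r² - 5r - 7 = 0
Discriminant: 5² + 4·7 = 53, not a perfect square, so by the quadratic formula r = (5 ± √53)/2.
General solution: x(n) = A·r₁ⁿ + B·r₂ⁿ where r₁,r₂ = (5 ± √53)/2

Characteristic: r² - 5r - 7 = 0, Roots: r = (5 ± √53)/2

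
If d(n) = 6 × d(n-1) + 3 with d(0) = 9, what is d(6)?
Computing step by step:
d(0) = 9
d(1) = 6 × 9 + 3 = 57
d(2) = 6 × 57 + 3 = 345
d(3) = 6 × 345 + 3 = 2073
d(4) = 6 × 2073 + 3 = 12441
d(5) = 6 × 12441 + 3 = 74649
d(6) = 6 × 74649 + 3 = 447897

447897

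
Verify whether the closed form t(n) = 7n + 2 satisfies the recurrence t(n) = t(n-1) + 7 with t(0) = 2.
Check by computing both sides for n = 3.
From the recurrence with t(0) = 2:
  t(0) = 2, t(1) = 9, t(2) = 16, t(3) = 23
  so the recurrence gives t(3) = 23.
From the proposed closed form t(n) = 7n + 2:
  t(3) = 23.
Both sides give 23 at n = 3, and the initial condition(s) match, so the closed form is consistent.

Yes, the closed form is correct.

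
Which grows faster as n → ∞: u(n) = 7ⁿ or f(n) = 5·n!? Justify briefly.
Comparing growth rates:
Growth-rate hierarchy: log n ≺ any polynomial ≺ any exponential cⁿ (c>1) ≺ n! ≺ nⁿ.
factorial dominates exponential base 7 asymptotically.

f(n) grows faster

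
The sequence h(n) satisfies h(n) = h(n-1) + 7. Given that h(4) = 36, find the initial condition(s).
h(4) = h(0) + 4·7, so h(0) = 36 - 28 = 8.

h(0) = 8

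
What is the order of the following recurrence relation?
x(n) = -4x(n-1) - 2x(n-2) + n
The order is the largest lag k for which x(n-k) appears. Here the deepest term is x(n-2) (the n term is non-homogeneous and does not affect the order), so the order is 2.

Order 2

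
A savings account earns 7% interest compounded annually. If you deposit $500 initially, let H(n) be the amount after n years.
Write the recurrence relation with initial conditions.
Each year the balance grows by 7%, i.e. is multiplied by 1 + 7/100 = 1.07, so H(n) = 1.07 × H(n-1). The initial deposit gives H(0) = 500.
Unrolling gives the closed form H(n) = 500 × (1.07)ⁿ.

H(n) = 1.07 × H(n-1), H(0) = 500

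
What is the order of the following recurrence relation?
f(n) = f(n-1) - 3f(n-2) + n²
The order is the largest lag k for which f(n-k) appears. Here the deepest term is f(n-2) (the n² term is non-homogeneous and does not affect the order), so the order is 2.

Order 2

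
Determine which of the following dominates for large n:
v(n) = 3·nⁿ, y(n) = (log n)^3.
Comparing growth rates:
Growth-rate hierarchy: log n ≺ any polynomial ≺ any exponential cⁿ (c>1) ≺ n! ≺ nⁿ.
super-exponential nⁿ dominates polylogarithmic (log n)^3 asymptotically.

v(n) grows faster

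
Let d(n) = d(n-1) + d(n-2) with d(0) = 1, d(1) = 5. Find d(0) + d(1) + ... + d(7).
Computing the sequence terms: 1, 5, 6, 11, 17, 28, 45, 73
Adding these values together:

186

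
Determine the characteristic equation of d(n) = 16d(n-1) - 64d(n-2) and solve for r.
Substitute d(n) = rⁿ and divide through by rⁿ⁻²: r² - 16r + 64 = 0
Factor: (r - 8)² = 0, so r = 8 (double root).
General solution: d(n) = (A + Bn)·8ⁿ

Characteristic: r² - 16r + 64 = 0, Roots: r = 8 (double root)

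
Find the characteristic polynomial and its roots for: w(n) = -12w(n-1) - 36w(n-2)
Substitute w(n) = rⁿ and divide through by rⁿ⁻²: r² + 12r + 36 = 0
Factor: (r + 6)² = 0, so r = -6 (double root).
General solution: w(n) = (A + Bn)·(-6)ⁿ

Characteristic: r² + 12r + 36 = 0, Roots: r = -6 (double root)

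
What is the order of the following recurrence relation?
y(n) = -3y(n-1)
The order is the largest lag k for which y(n-k) appears. Here the deepest term is y(n-1), so the order is 1.

Order 1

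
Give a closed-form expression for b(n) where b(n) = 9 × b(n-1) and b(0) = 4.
Recurrence: b(n) = 9 × b(n-1), initial: b(0) = 4.
Each term is 9 times the previous, so this is geometric with ratio 9. After n steps: b(n) = b(0)·9ⁿ = 4·9ⁿ.

b(n) = 4·9ⁿ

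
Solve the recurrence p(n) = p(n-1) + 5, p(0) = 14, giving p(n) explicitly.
Recurrence: p(n) = p(n-1) + 5, initial: p(0) = 14.
Each step adds 5, so p(n) = p(0) + 5n = 5n + 14.

p(n) = 5n + 14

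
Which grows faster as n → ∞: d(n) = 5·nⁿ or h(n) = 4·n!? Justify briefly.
Comparing growth rates:
Growth-rate hierarchy: log n ≺ any polynomial ≺ any exponential cⁿ (c>1) ≺ n! ≺ nⁿ.
super-exponential nⁿ dominates factorial asymptotically.

d(n) grows faster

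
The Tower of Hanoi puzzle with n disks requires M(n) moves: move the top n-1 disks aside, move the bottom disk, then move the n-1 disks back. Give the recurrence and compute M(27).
Moving n disks = move the top n-1 disks aside (M(n-1) moves) + move the largest disk (1 move) + move the n-1 disks back on top (M(n-1) moves), so M(n) = 2M(n-1) + 1, with M(1) = 1 (a single disk takes one move).
First terms: 1, 3, 7, 15, 31, 63, … — each is one less than a power of 2. Indeed M(n) + 1 = 2(M(n-1) + 1) with M(1) + 1 = 2, so M(n) + 1 = 2ⁿ and M(n) = 2ⁿ - 1.
Hence M(27) = 2^27 - 1 = 134217728 - 1 = 134217727.

M(n) = 2M(n-1) + 1, M(1) = 1; M(27) = 134217727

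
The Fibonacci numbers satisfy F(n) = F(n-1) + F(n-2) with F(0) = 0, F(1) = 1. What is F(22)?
Computing the sequence terms:
0, 1, 1, 2, 3, 5, 8, 13, 21, 34, 55, 89, 144, 233, 377, 610, 987, 1597, 2584, 4181, 6765, 10946, 17711

17711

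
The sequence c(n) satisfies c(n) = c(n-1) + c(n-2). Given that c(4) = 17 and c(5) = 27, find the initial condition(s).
Work backwards using c(k) = c(k+2) - c(k+1):
c(3) = c(5) - c(4) = 27 - 17 = 10
c(2) = c(4) - c(3) = 17 - 10 = 7
c(1) = c(3) - c(2) = 10 - 7 = 3
c(0) = c(2) - c(1) = 7 - 3 = 4

c(0) = 4, c(1) = 3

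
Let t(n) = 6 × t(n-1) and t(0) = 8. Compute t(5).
Computing step by step:
t(0) = 8
t(1) = 6 × 8 = 48
t(2) = 6 × 48 = 288
t(3) = 6 × 288 = 1728
t(4) = 6 × 1728 = 10368
t(5) = 6 × 10368 = 62208

62208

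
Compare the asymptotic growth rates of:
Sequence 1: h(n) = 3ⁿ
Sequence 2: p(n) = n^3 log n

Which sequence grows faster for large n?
Comparing growth rates:
Growth-rate hierarchy: log n ≺ any polynomial ≺ any exponential cⁿ (c>1) ≺ n! ≺ nⁿ.
exponential base 3 dominates polynomial degree 3 (with log factor) asymptotically.

h(n) grows faster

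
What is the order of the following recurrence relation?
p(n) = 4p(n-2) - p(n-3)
The order is the largest lag k for which p(n-k) appears. Here the deepest term is p(n-3), so the order is 3.

Order 3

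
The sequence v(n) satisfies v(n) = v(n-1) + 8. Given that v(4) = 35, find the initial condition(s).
v(4) = v(0) + 4·8, so v(0) = 35 - 32 = 3.

v(0) = 3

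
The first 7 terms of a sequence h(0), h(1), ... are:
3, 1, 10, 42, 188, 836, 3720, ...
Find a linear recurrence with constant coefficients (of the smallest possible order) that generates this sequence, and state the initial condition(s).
Look for the lowest-order linear relation among consecutive terms.
Observation: h(n) - 4·h(n-1) - (2)·h(n-2) = 0 holds for the shown terms, and no order-1 relation h(n) = α·h(n-1) + β fits.
Check at n=3: 4·10 + (2)·1 = 42. ✓

h(n) = 4h(n-1) + 2h(n-2), h(0) = 3, h(1) = 1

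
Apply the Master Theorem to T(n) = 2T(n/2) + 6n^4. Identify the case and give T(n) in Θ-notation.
Master Theorem template: T(n) = a·T(n/b) + f(n).
Here: a=2, b=2, f(n)=6n^4
Compute log_b(a) = log_2(2) = 1.
f(n) = 6n^4 = Ω(n^(1+ε)) with ε = 3, and the regularity condition holds (a·f(n/b) = (a/b^4)·f(n) with a/b^4 = 2^-3 < 1). Case 3: T(n) = Θ(f(n)) = Θ(n^4).

Case 3: T(n) = Θ(n^4)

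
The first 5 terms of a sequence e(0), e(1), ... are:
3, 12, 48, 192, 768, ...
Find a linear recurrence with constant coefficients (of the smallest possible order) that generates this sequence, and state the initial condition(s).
Look for the lowest-order linear relation among consecutive terms.
Observation: each term is 4× the previous.
Check at n=2: 4·12 = 48. ✓

e(n) = 4 × e(n-1), e(0) = 3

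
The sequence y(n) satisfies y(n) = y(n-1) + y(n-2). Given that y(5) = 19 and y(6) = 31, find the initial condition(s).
Work backwards using y(k) = y(k+2) - y(k+1):
y(4) = y(6) - y(5) = 31 - 19 = 12
y(3) = y(5) - y(4) = 19 - 12 = 7
y(2) = y(4) - y(3) = 12 - 7 = 5
y(1) = y(3) - y(2) = 7 - 5 = 2
y(0) = y(2) - y(1) = 5 - 2 = 3

y(0) = 3, y(1) = 2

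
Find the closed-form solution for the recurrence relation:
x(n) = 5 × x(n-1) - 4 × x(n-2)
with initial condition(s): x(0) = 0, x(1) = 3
Recurrence: x(n) = 5 × x(n-1) - 4 × x(n-2), initial: x(0) = 0, x(1) = 3.
Characteristic equation: r² - 5r + 4 = 0, which factors as (r - 4)(r - 1) = 0, so r = 4, 1. General solution x(n) = A·4ⁿ + B·1ⁿ. From x(0) = 0: A + B = 0. From x(1) = 3: 4A + 1B = 3. Solving gives A = 1, B = -1.

x(n) = 4ⁿ - 1ⁿ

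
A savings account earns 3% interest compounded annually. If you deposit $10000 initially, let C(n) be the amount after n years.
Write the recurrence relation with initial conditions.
Each year the balance grows by 3%, i.e. is multiplied by 1 + 3/100 = 1.03, so C(n) = 1.03 × C(n-1). The initial deposit gives C(0) = 10000.
Unrolling gives the closed form C(n) = 10000 × (1.03)ⁿ.

C(n) = 1.03 × C(n-1), C(0) = 10000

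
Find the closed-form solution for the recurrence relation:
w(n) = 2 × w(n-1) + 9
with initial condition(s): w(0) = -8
Recurrence: w(n) = 2 × w(n-1) + 9, initial: w(0) = -8.
Try w(n) = A·2ⁿ + C. Substituting: A·2ⁿ + C = 2(A·2ⁿ⁻¹ + C) + 9 = A·2ⁿ + 2C + 9, so C = 2C + 9, giving C = -9. Then w(0) = A - 9 = -8 gives A = 1.

w(n) = 2ⁿ - 9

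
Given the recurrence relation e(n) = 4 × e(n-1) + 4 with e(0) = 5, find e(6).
Computing step by step:
e(0) = 5
e(1) = 4 × 5 + 4 = 24
e(2) = 4 × 24 + 4 = 100
e(3) = 4 × 100 + 4 = 404
e(4) = 4 × 404 + 4 = 1620
e(5) = 4 × 1620 + 4 = 6484
e(6) = 4 × 6484 + 4 = 25940

25940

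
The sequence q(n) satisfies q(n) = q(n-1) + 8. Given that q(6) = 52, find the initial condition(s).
q(6) = q(0) + 6·8, so q(0) = 52 - 48 = 4.

q(0) = 4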